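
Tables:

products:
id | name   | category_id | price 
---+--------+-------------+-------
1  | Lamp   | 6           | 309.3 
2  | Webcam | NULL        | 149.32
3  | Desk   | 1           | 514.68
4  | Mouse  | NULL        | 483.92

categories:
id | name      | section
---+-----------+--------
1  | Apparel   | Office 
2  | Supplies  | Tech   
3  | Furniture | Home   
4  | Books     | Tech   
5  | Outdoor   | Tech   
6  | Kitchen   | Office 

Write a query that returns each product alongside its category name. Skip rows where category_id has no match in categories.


INNER JOIN keeps only products rows whose category_id matches an id in categories. Walk through each product:
  - product 1 (Lamp): category_id=6 -> matches Kitchen
  - product 2 (Webcam): category_id=NULL, no match -> dropped
  - product 3 (Desk): category_id=1 -> matches Apparel
  - product 4 (Mouse): category_id=NULL, no match -> dropped
So 2 of 4 rows are dropped.

SQL:
SELECT a.name, b.name AS category
FROM products a
INNER JOIN categories b ON a.category_id = b.id

Result:
name | category
-----+---------
Lamp | Kitchen 
Desk | Apparel 


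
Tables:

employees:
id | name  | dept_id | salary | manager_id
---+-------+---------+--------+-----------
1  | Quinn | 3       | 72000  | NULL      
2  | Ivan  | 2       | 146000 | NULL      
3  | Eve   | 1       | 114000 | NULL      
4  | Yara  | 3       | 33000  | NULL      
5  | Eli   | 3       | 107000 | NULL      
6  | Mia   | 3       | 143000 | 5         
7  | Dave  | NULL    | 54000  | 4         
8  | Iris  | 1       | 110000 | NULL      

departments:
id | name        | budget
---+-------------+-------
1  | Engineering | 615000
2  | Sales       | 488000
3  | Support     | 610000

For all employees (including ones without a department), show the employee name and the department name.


LEFT JOIN keeps every row from employees (the left table); where dept_id has no match in departments, the department columns become NULL. Walk through each employee:
  - employee 1 (Quinn): dept_id=3 -> matches Support
  - employee 2 (Ivan): dept_id=2 -> matches Sales
  - employee 3 (Eve): dept_id=1 -> matches Engineering
  - employee 4 (Yara): dept_id=3 -> matches Support
  - employee 5 (Eli): dept_id=3 -> matches Support
  - employee 6 (Mia): dept_id=3 -> matches Support
  - employee 7 (Dave): dept_id=NULL, no match -> kept with NULL
  - employee 8 (Iris): dept_id=1 -> matches Engineering
All 8 rows appear; 1 has NULL department.

SQL:
SELECT a.name, b.name AS department
FROM employees a
LEFT JOIN departments b ON a.dept_id = b.id

Result:
name  | department 
------+------------
Quinn | Support    
Ivan  | Sales      
Eve   | Engineering
Yara  | Support    
Eli   | Support    
Mia   | Support    
Dave  | NULL       
Iris  | Engineering


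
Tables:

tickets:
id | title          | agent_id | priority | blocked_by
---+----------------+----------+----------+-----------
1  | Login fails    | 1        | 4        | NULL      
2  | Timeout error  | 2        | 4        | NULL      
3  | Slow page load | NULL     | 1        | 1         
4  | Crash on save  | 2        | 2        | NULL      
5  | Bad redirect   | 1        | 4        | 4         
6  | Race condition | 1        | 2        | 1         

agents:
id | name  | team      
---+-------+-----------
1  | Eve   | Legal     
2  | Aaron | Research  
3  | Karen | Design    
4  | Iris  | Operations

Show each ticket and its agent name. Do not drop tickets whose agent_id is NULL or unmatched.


LEFT JOIN keeps every row from tickets (the left table); where agent_id has no match in agents, the agent columns become NULL. Walk through each ticket:
  - ticket 1 (Login fails): agent_id=1 -> matches Eve
  - ticket 2 (Timeout error): agent_id=2 -> matches Aaron
  - ticket 3 (Slow page load): agent_id=NULL, no match -> kept with NULL
  - ticket 4 (Crash on save): agent_id=2 -> matches Aaron
  - ticket 5 (Bad redirect): agent_id=1 -> matches Eve
  - ticket 6 (Race condition): agent_id=1 -> matches Eve
All 6 rows appear; 1 has NULL agent.

SQL:
SELECT a.title, b.name AS agent
FROM tickets a
LEFT JOIN agents b ON a.agent_id = b.id

Result:
title          | agent
---------------+------
Login fails    | Eve  
Timeout error  | Aaron
Slow page load | NULL 
Crash on save  | Aaron
Bad redirect   | Eve  
Race condition | Eve  


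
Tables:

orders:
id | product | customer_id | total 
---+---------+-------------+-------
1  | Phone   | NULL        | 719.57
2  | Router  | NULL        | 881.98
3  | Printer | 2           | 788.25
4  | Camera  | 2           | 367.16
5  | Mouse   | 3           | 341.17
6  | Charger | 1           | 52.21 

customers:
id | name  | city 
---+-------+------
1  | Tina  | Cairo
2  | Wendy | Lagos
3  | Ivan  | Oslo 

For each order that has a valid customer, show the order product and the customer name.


INNER JOIN keeps only orders rows whose customer_id matches an id in customers. Walk through each order:
  - order 1 (Phone): customer_id=NULL, no match -> dropped
  - order 2 (Router): customer_id=NULL, no match -> dropped
  - order 3 (Printer): customer_id=2 -> matches Wendy
  - order 4 (Camera): customer_id=2 -> matches Wendy
  - order 5 (Mouse): customer_id=3 -> matches Ivan
  - order 6 (Charger): customer_id=1 -> matches Tina
So 2 of 6 rows are dropped.

SQL:
SELECT a.product, b.name AS customer
FROM orders a
INNER JOIN customers b ON a.customer_id = b.id

Result:
product | customer
--------+---------
Printer | Wendy   
Camera  | Wendy   
Mouse   | Ivan    
Charger | Tina    


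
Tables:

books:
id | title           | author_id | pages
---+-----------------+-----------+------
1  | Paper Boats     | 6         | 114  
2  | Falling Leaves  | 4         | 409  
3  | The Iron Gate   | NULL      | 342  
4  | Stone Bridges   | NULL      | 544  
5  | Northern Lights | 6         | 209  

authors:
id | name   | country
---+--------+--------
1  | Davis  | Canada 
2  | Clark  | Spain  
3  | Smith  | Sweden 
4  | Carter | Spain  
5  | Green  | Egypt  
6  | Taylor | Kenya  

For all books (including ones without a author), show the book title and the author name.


LEFT JOIN keeps every row from books (the left table); where author_id has no match in authors, the author columns become NULL. Walk through each book:
  - book 1 (Paper Boats): author_id=6 -> matches Taylor
  - book 2 (Falling Leaves): author_id=4 -> matches Carter
  - book 3 (The Iron Gate): author_id=NULL, no match -> kept with NULL
  - book 4 (Stone Bridges): author_id=NULL, no match -> kept with NULL
  - book 5 (Northern Lights): author_id=6 -> matches Taylor
All 5 rows appear; 2 have NULL author.

SQL:
SELECT a.title, b.name AS author
FROM books a
LEFT JOIN authors b ON a.author_id = b.id

Result:
title           | author
----------------+-------
Paper Boats     | Taylor
Falling Leaves  | Carter
The Iron Gate   | NULL  
Stone Bridges   | NULL  
Northern Lights | Taylor


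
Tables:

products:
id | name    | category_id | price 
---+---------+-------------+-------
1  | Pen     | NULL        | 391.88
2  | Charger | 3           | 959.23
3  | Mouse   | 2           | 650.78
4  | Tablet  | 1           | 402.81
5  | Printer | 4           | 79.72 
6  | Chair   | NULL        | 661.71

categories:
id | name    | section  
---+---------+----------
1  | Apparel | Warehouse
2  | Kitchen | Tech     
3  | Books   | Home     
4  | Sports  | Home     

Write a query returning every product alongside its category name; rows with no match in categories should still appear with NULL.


LEFT JOIN keeps every row from products (the left table); where category_id has no match in categories, the category columns become NULL. Walk through each product:
  - product 1 (Pen): category_id=NULL, no match -> kept with NULL
  - product 2 (Charger): category_id=3 -> matches Books
  - product 3 (Mouse): category_id=2 -> matches Kitchen
  - product 4 (Tablet): category_id=1 -> matches Apparel
  - product 5 (Printer): category_id=4 -> matches Sports
  - product 6 (Chair): category_id=NULL, no match -> kept with NULL
All 6 rows appear; 2 have NULL category.

SQL:
SELECT a.name, b.name AS category
FROM products a
LEFT JOIN categories b ON a.category_id = b.id

Result:
name    | category
--------+---------
Pen     | NULL    
Charger | Books   
Mouse   | Kitchen 
Tablet  | Apparel 
Printer | Sports  
Chair   | NULL    


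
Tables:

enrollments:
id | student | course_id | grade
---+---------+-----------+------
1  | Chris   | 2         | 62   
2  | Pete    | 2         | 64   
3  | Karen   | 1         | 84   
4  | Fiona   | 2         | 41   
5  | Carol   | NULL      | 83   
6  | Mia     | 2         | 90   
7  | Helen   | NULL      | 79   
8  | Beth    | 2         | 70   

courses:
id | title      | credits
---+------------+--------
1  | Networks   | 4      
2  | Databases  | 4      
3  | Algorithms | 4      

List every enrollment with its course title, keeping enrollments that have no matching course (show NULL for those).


LEFT JOIN keeps every row from enrollments (the left table); where course_id has no match in courses, the course columns become NULL. Walk through each enrollment:
  - enrollment 1 (Chris): course_id=2 -> matches Databases
  - enrollment 2 (Pete): course_id=2 -> matches Databases
  - enrollment 3 (Karen): course_id=1 -> matches Networks
  - enrollment 4 (Fiona): course_id=2 -> matches Databases
  - enrollment 5 (Carol): course_id=NULL, no match -> kept with NULL
  - enrollment 6 (Mia): course_id=2 -> matches Databases
  - enrollment 7 (Helen): course_id=NULL, no match -> kept with NULL
  - enrollment 8 (Beth): course_id=2 -> matches Databases
All 8 rows appear; 2 have NULL course.

SQL:
SELECT a.student, b.title AS course
FROM enrollments a
LEFT JOIN courses b ON a.course_id = b.id

Result:
student | course   
--------+----------
Chris   | Databases
Pete    | Databases
Karen   | Networks 
Fiona   | Databases
Carol   | NULL     
Mia     | Databases
Helen   | NULL     
Beth    | Databases


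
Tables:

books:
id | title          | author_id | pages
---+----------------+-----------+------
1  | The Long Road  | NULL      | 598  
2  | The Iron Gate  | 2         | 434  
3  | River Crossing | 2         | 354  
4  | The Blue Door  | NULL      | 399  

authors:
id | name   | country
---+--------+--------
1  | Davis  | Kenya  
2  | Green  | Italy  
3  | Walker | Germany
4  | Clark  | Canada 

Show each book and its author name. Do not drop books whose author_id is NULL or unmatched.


LEFT JOIN keeps every row from books (the left table); where author_id has no match in authors, the author columns become NULL. Walk through each book:
  - book 1 (The Long Road): author_id=NULL, no match -> kept with NULL
  - book 2 (The Iron Gate): author_id=2 -> matches Green
  - book 3 (River Crossing): author_id=2 -> matches Green
  - book 4 (The Blue Door): author_id=NULL, no match -> kept with NULL
All 4 rows appear; 2 have NULL author.

SQL:
SELECT a.title, b.name AS author
FROM books a
LEFT JOIN authors b ON a.author_id = b.id

Result:
title          | author
---------------+-------
The Long Road  | NULL  
The Iron Gate  | Green 
River Crossing | Green 
The Blue Door  | NULL  


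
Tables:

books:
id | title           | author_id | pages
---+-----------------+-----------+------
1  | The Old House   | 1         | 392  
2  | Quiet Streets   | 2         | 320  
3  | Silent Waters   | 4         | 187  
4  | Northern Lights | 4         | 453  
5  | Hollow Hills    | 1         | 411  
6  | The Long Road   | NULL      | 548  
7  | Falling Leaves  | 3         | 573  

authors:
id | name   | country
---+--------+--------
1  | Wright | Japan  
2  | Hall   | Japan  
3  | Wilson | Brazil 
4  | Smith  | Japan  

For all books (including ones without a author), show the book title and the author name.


LEFT JOIN keeps every row from books (the left table); where author_id has no match in authors, the author columns become NULL. Walk through each book:
  - book 1 (The Old House): author_id=1 -> matches Wright
  - book 2 (Quiet Streets): author_id=2 -> matches Hall
  - book 3 (Silent Waters): author_id=4 -> matches Smith
  - book 4 (Northern Lights): author_id=4 -> matches Smith
  - book 5 (Hollow Hills): author_id=1 -> matches Wright
  - book 6 (The Long Road): author_id=NULL, no match -> kept with NULL
  - book 7 (Falling Leaves): author_id=3 -> matches Wilson
All 7 rows appear; 1 has NULL author.

SQL:
SELECT a.title, b.name AS author
FROM books a
LEFT JOIN authors b ON a.author_id = b.id

Result:
title           | author
----------------+-------
The Old House   | Wright
Quiet Streets   | Hall  
Silent Waters   | Smith 
Northern Lights | Smith 
Hollow Hills    | Wright
The Long Road   | NULL  
Falling Leaves  | Wilson


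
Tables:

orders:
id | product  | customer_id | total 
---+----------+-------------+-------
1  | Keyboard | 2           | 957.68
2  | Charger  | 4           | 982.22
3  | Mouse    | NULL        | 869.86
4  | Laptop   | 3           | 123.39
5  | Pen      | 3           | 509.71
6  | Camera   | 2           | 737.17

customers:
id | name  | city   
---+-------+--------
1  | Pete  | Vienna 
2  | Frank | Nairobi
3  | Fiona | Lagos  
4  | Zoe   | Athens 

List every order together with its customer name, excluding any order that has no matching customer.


INNER JOIN keeps only orders rows whose customer_id matches an id in customers. Walk through each order:
  - order 1 (Keyboard): customer_id=2 -> matches Frank
  - order 2 (Charger): customer_id=4 -> matches Zoe
  - order 3 (Mouse): customer_id=NULL, no match -> dropped
  - order 4 (Laptop): customer_id=3 -> matches Fiona
  - order 5 (Pen): customer_id=3 -> matches Fiona
  - order 6 (Camera): customer_id=2 -> matches Frank
So 1 of 6 rows is dropped.

SQL:
SELECT a.product, b.name AS customer
FROM orders a
INNER JOIN customers b ON a.customer_id = b.id

Result:
product  | customer
---------+---------
Keyboard | Frank   
Charger  | Zoe     
Laptop   | Fiona   
Pen      | Fiona   
Camera   | Frank   


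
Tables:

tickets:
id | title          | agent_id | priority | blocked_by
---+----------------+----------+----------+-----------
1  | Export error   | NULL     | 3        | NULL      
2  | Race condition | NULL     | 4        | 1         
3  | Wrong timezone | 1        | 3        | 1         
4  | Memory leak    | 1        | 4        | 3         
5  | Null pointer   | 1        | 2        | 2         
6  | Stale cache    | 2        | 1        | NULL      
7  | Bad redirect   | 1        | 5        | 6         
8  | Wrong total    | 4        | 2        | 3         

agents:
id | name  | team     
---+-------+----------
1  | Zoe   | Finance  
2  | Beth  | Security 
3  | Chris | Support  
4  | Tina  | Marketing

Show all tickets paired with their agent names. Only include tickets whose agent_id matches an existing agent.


INNER JOIN keeps only tickets rows whose agent_id matches an id in agents. Walk through each ticket:
  - ticket 1 (Export error): agent_id=NULL, no match -> dropped
  - ticket 2 (Race condition): agent_id=NULL, no match -> dropped
  - ticket 3 (Wrong timezone): agent_id=1 -> matches Zoe
  - ticket 4 (Memory leak): agent_id=1 -> matches Zoe
  - ticket 5 (Null pointer): agent_id=1 -> matches Zoe
  - ticket 6 (Stale cache): agent_id=2 -> matches Beth
  - ticket 7 (Bad redirect): agent_id=1 -> matches Zoe
  - ticket 8 (Wrong total): agent_id=4 -> matches Tina
So 2 of 8 rows are dropped.

SQL:
SELECT a.title, b.name AS agent
FROM tickets a
INNER JOIN agents b ON a.agent_id = b.id

Result:
title          | agent
---------------+------
Wrong timezone | Zoe  
Memory leak    | Zoe  
Null pointer   | Zoe  
Stale cache    | Beth 
Bad redirect   | Zoe  
Wrong total    | Tina 


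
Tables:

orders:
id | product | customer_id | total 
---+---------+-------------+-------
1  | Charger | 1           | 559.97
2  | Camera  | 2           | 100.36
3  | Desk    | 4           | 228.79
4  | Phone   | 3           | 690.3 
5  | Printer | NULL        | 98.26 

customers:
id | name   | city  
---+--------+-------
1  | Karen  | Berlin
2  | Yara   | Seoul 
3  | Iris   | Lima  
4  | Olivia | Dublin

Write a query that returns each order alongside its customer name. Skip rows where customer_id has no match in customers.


INNER JOIN keeps only orders rows whose customer_id matches an id in customers. Walk through each order:
  - order 1 (Charger): customer_id=1 -> matches Karen
  - order 2 (Camera): customer_id=2 -> matches Yara
  - order 3 (Desk): customer_id=4 -> matches Olivia
  - order 4 (Phone): customer_id=3 -> matches Iris
  - order 5 (Printer): customer_id=NULL, no match -> dropped
So 1 of 5 rows is dropped.

SQL:
SELECT a.product, b.name AS customer
FROM orders a
INNER JOIN customers b ON a.customer_id = b.id

Result:
product | customer
--------+---------
Charger | Karen   
Camera  | Yara    
Desk    | Olivia  
Phone   | Iris    


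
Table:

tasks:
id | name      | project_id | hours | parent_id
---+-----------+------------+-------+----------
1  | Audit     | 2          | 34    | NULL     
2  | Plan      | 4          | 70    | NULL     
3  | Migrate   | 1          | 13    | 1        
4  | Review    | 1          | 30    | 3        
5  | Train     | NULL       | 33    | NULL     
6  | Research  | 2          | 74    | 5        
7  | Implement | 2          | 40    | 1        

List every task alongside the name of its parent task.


This is a self-join: tasks is joined to a second copy of itself, matching each row's parent_id to another row's id. Use LEFT JOIN so rows with parent_id=NULL are kept.
  - task 1 (Audit): parent_id=NULL -> NULL
  - task 2 (Plan): parent_id=NULL -> NULL
  - task 3 (Migrate): parent_id=1 -> Audit
  - task 4 (Review): parent_id=3 -> Migrate
  - task 5 (Train): parent_id=NULL -> NULL
  - task 6 (Research): parent_id=5 -> Train
  - task 7 (Implement): parent_id=1 -> Audit

SQL:
SELECT a.name AS item, b.name AS parent
FROM tasks a
LEFT JOIN tasks b ON a.parent_id = b.id

Result:
item      | parent 
----------+--------
Audit     | NULL   
Plan      | NULL   
Migrate   | Audit  
Review    | Migrate
Train     | NULL   
Research  | Train  
Implement | Audit  


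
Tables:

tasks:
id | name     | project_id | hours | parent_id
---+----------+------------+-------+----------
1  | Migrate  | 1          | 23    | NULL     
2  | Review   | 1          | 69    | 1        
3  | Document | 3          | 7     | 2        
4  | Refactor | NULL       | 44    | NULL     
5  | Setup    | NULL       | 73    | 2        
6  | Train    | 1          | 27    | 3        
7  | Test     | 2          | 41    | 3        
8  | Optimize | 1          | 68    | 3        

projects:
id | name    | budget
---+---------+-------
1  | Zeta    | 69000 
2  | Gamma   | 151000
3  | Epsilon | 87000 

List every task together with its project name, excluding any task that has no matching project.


INNER JOIN keeps only tasks rows whose project_id matches an id in projects. Walk through each task:
  - task 1 (Migrate): project_id=1 -> matches Zeta
  - task 2 (Review): project_id=1 -> matches Zeta
  - task 3 (Document): project_id=3 -> matches Epsilon
  - task 4 (Refactor): project_id=NULL, no match -> dropped
  - task 5 (Setup): project_id=NULL, no match -> dropped
  - task 6 (Train): project_id=1 -> matches Zeta
  - task 7 (Test): project_id=2 -> matches Gamma
  - task 8 (Optimize): project_id=1 -> matches Zeta
So 2 of 8 rows are dropped.

SQL:
SELECT a.name, b.name AS project
FROM tasks a
INNER JOIN projects b ON a.project_id = b.id

Result:
name     | project
---------+--------
Migrate  | Zeta   
Review   | Zeta   
Document | Epsilon
Train    | Zeta   
Test     | Gamma  
Optimize | Zeta   


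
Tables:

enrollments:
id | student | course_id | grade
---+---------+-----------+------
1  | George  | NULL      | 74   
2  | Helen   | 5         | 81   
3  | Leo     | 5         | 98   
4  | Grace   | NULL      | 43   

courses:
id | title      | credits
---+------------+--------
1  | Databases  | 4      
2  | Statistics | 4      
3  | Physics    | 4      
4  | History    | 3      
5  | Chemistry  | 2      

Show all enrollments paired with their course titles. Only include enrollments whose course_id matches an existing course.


INNER JOIN keeps only enrollments rows whose course_id matches an id in courses. Walk through each enrollment:
  - enrollment 1 (George): course_id=NULL, no match -> dropped
  - enrollment 2 (Helen): course_id=5 -> matches Chemistry
  - enrollment 3 (Leo): course_id=5 -> matches Chemistry
  - enrollment 4 (Grace): course_id=NULL, no match -> dropped
So 2 of 4 rows are dropped.

SQL:
SELECT a.student, b.title AS course
FROM enrollments a
INNER JOIN courses b ON a.course_id = b.id

Result:
student | course   
--------+----------
Helen   | Chemistry
Leo     | Chemistry


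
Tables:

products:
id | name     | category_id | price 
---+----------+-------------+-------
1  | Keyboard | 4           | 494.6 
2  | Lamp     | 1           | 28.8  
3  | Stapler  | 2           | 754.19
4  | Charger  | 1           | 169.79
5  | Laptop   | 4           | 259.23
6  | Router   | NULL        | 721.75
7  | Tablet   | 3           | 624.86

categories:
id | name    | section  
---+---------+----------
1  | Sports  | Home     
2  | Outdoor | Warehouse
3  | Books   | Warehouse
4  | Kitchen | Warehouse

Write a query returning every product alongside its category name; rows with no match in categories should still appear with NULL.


LEFT JOIN keeps every row from products (the left table); where category_id has no match in categories, the category columns become NULL. Walk through each product:
  - product 1 (Keyboard): category_id=4 -> matches Kitchen
  - product 2 (Lamp): category_id=1 -> matches Sports
  - product 3 (Stapler): category_id=2 -> matches Outdoor
  - product 4 (Charger): category_id=1 -> matches Sports
  - product 5 (Laptop): category_id=4 -> matches Kitchen
  - product 6 (Router): category_id=NULL, no match -> kept with NULL
  - product 7 (Tablet): category_id=3 -> matches Books
All 7 rows appear; 1 has NULL category.

SQL:
SELECT a.name, b.name AS category
FROM products a
LEFT JOIN categories b ON a.category_id = b.id

Result:
name     | category
---------+---------
Keyboard | Kitchen 
Lamp     | Sports  
Stapler  | Outdoor 
Charger  | Sports  
Laptop   | Kitchen 
Router   | NULL    
Tablet   | Books   


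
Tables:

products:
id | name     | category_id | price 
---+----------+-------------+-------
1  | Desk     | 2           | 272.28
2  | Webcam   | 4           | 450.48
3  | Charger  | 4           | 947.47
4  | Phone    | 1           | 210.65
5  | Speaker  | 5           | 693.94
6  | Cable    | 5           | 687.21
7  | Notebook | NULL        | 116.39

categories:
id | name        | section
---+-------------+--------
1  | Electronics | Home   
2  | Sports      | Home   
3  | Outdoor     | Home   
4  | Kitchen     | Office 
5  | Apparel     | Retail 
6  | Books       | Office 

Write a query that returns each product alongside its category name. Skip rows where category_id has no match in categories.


INNER JOIN keeps only products rows whose category_id matches an id in categories. Walk through each product:
  - product 1 (Desk): category_id=2 -> matches Sports
  - product 2 (Webcam): category_id=4 -> matches Kitchen
  - product 3 (Charger): category_id=4 -> matches Kitchen
  - product 4 (Phone): category_id=1 -> matches Electronics
  - product 5 (Speaker): category_id=5 -> matches Apparel
  - product 6 (Cable): category_id=5 -> matches Apparel
  - product 7 (Notebook): category_id=NULL, no match -> dropped
So 1 of 7 rows is dropped.

SQL:
SELECT a.name, b.name AS category
FROM products a
INNER JOIN categories b ON a.category_id = b.id

Result:
name    | category   
--------+------------
Desk    | Sports     
Webcam  | Kitchen    
Charger | Kitchen    
Phone   | Electronics
Speaker | Apparel    
Cable   | Apparel    


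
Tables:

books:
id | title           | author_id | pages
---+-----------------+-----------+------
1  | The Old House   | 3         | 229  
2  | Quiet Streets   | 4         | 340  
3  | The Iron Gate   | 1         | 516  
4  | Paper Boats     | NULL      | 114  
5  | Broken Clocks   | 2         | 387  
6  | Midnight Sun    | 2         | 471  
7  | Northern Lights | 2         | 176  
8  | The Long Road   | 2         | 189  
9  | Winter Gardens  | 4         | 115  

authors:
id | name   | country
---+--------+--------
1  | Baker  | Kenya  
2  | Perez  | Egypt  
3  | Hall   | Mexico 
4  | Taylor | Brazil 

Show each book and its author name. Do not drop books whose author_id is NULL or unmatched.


LEFT JOIN keeps every row from books (the left table); where author_id has no match in authors, the author columns become NULL. Walk through each book:
  - book 1 (The Old House): author_id=3 -> matches Hall
  - book 2 (Quiet Streets): author_id=4 -> matches Taylor
  - book 3 (The Iron Gate): author_id=1 -> matches Baker
  - book 4 (Paper Boats): author_id=NULL, no match -> kept with NULL
  - book 5 (Broken Clocks): author_id=2 -> matches Perez
  - book 6 (Midnight Sun): author_id=2 -> matches Perez
  - book 7 (Northern Lights): author_id=2 -> matches Perez
  - book 8 (The Long Road): author_id=2 -> matches Perez
  - book 9 (Winter Gardens): author_id=4 -> matches Taylor
All 9 rows appear; 1 has NULL author.

SQL:
SELECT a.title, b.name AS author
FROM books a
LEFT JOIN authors b ON a.author_id = b.id

Result:
title           | author
----------------+-------
The Old House   | Hall  
Quiet Streets   | Taylor
The Iron Gate   | Baker 
Paper Boats     | NULL  
Broken Clocks   | Perez 
Midnight Sun    | Perez 
Northern Lights | Perez 
The Long Road   | Perez 
Winter Gardens  | Taylor


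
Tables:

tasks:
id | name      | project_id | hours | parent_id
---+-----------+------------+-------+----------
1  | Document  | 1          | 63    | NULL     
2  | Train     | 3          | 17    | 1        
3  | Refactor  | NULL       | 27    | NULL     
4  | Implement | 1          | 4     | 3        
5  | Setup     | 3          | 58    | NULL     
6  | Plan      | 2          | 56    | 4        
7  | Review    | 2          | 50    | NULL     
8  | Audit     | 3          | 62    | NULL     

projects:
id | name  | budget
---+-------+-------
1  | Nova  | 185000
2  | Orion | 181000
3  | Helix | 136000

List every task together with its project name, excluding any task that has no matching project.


INNER JOIN keeps only tasks rows whose project_id matches an id in projects. Walk through each task:
  - task 1 (Document): project_id=1 -> matches Nova
  - task 2 (Train): project_id=3 -> matches Helix
  - task 3 (Refactor): project_id=NULL, no match -> dropped
  - task 4 (Implement): project_id=1 -> matches Nova
  - task 5 (Setup): project_id=3 -> matches Helix
  - task 6 (Plan): project_id=2 -> matches Orion
  - task 7 (Review): project_id=2 -> matches Orion
  - task 8 (Audit): project_id=3 -> matches Helix
So 1 of 8 rows is dropped.

SQL:
SELECT a.name, b.name AS project
FROM tasks a
INNER JOIN projects b ON a.project_id = b.id

Result:
name      | project
----------+--------
Document  | Nova   
Train     | Helix  
Implement | Nova   
Setup     | Helix  
Plan      | Orion  
Review    | Orion  
Audit     | Helix  


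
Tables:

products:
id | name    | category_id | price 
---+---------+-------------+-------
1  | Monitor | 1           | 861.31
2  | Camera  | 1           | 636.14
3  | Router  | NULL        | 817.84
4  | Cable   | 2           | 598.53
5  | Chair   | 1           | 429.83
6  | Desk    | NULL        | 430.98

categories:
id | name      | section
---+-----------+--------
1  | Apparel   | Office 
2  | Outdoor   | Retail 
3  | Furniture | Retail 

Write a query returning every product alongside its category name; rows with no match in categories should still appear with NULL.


LEFT JOIN keeps every row from products (the left table); where category_id has no match in categories, the category columns become NULL. Walk through each product:
  - product 1 (Monitor): category_id=1 -> matches Apparel
  - product 2 (Camera): category_id=1 -> matches Apparel
  - product 3 (Router): category_id=NULL, no match -> kept with NULL
  - product 4 (Cable): category_id=2 -> matches Outdoor
  - product 5 (Chair): category_id=1 -> matches Apparel
  - product 6 (Desk): category_id=NULL, no match -> kept with NULL
All 6 rows appear; 2 have NULL category.

SQL:
SELECT a.name, b.name AS category
FROM products a
LEFT JOIN categories b ON a.category_id = b.id

Result:
name    | category
--------+---------
Monitor | Apparel 
Camera  | Apparel 
Router  | NULL    
Cable   | Outdoor 
Chair   | Apparel 
Desk    | NULL    


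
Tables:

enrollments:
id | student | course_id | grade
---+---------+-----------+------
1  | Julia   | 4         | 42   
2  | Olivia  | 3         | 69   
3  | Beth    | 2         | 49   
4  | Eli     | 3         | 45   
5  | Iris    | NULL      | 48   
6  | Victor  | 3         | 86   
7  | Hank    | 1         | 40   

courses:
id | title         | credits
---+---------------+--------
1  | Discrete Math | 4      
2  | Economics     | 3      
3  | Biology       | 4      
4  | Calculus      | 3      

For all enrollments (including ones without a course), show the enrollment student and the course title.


LEFT JOIN keeps every row from enrollments (the left table); where course_id has no match in courses, the course columns become NULL. Walk through each enrollment:
  - enrollment 1 (Julia): course_id=4 -> matches Calculus
  - enrollment 2 (Olivia): course_id=3 -> matches Biology
  - enrollment 3 (Beth): course_id=2 -> matches Economics
  - enrollment 4 (Eli): course_id=3 -> matches Biology
  - enrollment 5 (Iris): course_id=NULL, no match -> kept with NULL
  - enrollment 6 (Victor): course_id=3 -> matches Biology
  - enrollment 7 (Hank): course_id=1 -> matches Discrete Math
All 7 rows appear; 1 has NULL course.

SQL:
SELECT a.student, b.title AS course
FROM enrollments a
LEFT JOIN courses b ON a.course_id = b.id

Result:
student | course       
--------+--------------
Julia   | Calculus     
Olivia  | Biology      
Beth    | Economics    
Eli     | Biology      
Iris    | NULL         
Victor  | Biology      
Hank    | Discrete Math


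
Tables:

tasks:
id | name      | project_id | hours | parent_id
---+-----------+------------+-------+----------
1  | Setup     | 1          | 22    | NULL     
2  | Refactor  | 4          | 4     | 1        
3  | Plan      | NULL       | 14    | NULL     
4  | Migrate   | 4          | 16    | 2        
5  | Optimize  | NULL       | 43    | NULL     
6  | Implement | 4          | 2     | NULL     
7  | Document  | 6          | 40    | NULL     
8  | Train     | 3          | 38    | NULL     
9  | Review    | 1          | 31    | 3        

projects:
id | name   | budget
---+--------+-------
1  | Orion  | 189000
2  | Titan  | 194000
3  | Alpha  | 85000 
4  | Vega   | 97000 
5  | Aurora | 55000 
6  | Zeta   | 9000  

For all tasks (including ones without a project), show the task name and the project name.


LEFT JOIN keeps every row from tasks (the left table); where project_id has no match in projects, the project columns become NULL. Walk through each task:
  - task 1 (Setup): project_id=1 -> matches Orion
  - task 2 (Refactor): project_id=4 -> matches Vega
  - task 3 (Plan): project_id=NULL, no match -> kept with NULL
  - task 4 (Migrate): project_id=4 -> matches Vega
  - task 5 (Optimize): project_id=NULL, no match -> kept with NULL
  - task 6 (Implement): project_id=4 -> matches Vega
  - task 7 (Document): project_id=6 -> matches Zeta
  - task 8 (Train): project_id=3 -> matches Alpha
  - task 9 (Review): project_id=1 -> matches Orion
All 9 rows appear; 2 have NULL project.

SQL:
SELECT a.name, b.name AS project
FROM tasks a
LEFT JOIN projects b ON a.project_id = b.id

Result:
name      | project
----------+--------
Setup     | Orion  
Refactor  | Vega   
Plan      | NULL   
Migrate   | Vega   
Optimize  | NULL   
Implement | Vega   
Document  | Zeta   
Train     | Alpha  
Review    | Orion  


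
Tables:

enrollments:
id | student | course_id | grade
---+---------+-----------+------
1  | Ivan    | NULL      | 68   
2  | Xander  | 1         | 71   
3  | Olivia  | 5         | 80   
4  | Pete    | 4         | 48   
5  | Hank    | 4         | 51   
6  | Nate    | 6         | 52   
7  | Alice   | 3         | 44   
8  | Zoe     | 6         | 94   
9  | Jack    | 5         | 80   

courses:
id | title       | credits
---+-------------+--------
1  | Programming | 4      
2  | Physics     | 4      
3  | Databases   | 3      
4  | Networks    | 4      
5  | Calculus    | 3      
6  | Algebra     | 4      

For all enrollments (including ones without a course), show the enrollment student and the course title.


LEFT JOIN keeps every row from enrollments (the left table); where course_id has no match in courses, the course columns become NULL. Walk through each enrollment:
  - enrollment 1 (Ivan): course_id=NULL, no match -> kept with NULL
  - enrollment 2 (Xander): course_id=1 -> matches Programming
  - enrollment 3 (Olivia): course_id=5 -> matches Calculus
  - enrollment 4 (Pete): course_id=4 -> matches Networks
  - enrollment 5 (Hank): course_id=4 -> matches Networks
  - enrollment 6 (Nate): course_id=6 -> matches Algebra
  - enrollment 7 (Alice): course_id=3 -> matches Databases
  - enrollment 8 (Zoe): course_id=6 -> matches Algebra
  - enrollment 9 (Jack): course_id=5 -> matches Calculus
All 9 rows appear; 1 has NULL course.

SQL:
SELECT a.student, b.title AS course
FROM enrollments a
LEFT JOIN courses b ON a.course_id = b.id

Result:
student | course     
--------+------------
Ivan    | NULL       
Xander  | Programming
Olivia  | Calculus   
Pete    | Networks   
Hank    | Networks   
Nate    | Algebra    
Alice   | Databases  
Zoe     | Algebra    
Jack    | Calculus   


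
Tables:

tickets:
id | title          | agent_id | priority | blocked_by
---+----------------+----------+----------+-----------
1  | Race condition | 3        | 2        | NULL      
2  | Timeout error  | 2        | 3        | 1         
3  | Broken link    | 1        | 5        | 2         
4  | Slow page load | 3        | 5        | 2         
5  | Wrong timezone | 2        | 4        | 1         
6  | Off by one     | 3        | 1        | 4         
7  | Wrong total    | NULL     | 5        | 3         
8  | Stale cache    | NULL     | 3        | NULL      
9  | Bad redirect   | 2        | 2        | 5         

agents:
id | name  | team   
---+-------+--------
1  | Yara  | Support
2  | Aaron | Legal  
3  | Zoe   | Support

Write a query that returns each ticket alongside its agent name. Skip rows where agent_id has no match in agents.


INNER JOIN keeps only tickets rows whose agent_id matches an id in agents. Walk through each ticket:
  - ticket 1 (Race condition): agent_id=3 -> matches Zoe
  - ticket 2 (Timeout error): agent_id=2 -> matches Aaron
  - ticket 3 (Broken link): agent_id=1 -> matches Yara
  - ticket 4 (Slow page load): agent_id=3 -> matches Zoe
  - ticket 5 (Wrong timezone): agent_id=2 -> matches Aaron
  - ticket 6 (Off by one): agent_id=3 -> matches Zoe
  - ticket 7 (Wrong total): agent_id=NULL, no match -> dropped
  - ticket 8 (Stale cache): agent_id=NULL, no match -> dropped
  - ticket 9 (Bad redirect): agent_id=2 -> matches Aaron
So 2 of 9 rows are dropped.

SQL:
SELECT a.title, b.name AS agent
FROM tickets a
INNER JOIN agents b ON a.agent_id = b.id

Result:
title          | agent
---------------+------
Race condition | Zoe  
Timeout error  | Aaron
Broken link    | Yara 
Slow page load | Zoe  
Wrong timezone | Aaron
Off by one     | Zoe  
Bad redirect   | Aaron


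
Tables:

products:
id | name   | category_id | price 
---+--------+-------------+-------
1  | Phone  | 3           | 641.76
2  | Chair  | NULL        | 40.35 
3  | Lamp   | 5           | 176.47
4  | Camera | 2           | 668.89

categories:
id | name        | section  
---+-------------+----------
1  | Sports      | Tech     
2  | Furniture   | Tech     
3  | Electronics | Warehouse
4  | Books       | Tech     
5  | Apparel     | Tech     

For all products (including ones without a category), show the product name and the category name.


LEFT JOIN keeps every row from products (the left table); where category_id has no match in categories, the category columns become NULL. Walk through each product:
  - product 1 (Phone): category_id=3 -> matches Electronics
  - product 2 (Chair): category_id=NULL, no match -> kept with NULL
  - product 3 (Lamp): category_id=5 -> matches Apparel
  - product 4 (Camera): category_id=2 -> matches Furniture
All 4 rows appear; 1 has NULL category.

SQL:
SELECT a.name, b.name AS category
FROM products a
LEFT JOIN categories b ON a.category_id = b.id

Result:
name   | category   
-------+------------
Phone  | Electronics
Chair  | NULL       
Lamp   | Apparel    
Camera | Furniture  


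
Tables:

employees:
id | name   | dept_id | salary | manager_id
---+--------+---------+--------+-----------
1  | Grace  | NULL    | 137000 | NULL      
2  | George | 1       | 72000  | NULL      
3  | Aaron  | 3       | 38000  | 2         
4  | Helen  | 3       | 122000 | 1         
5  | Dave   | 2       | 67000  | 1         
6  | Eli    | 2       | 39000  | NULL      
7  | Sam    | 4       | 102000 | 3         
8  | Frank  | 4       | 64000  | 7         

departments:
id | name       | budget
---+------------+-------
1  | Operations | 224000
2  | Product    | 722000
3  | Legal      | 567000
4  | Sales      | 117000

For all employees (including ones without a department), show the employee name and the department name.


LEFT JOIN keeps every row from employees (the left table); where dept_id has no match in departments, the department columns become NULL. Walk through each employee:
  - employee 1 (Grace): dept_id=NULL, no match -> kept with NULL
  - employee 2 (George): dept_id=1 -> matches Operations
  - employee 3 (Aaron): dept_id=3 -> matches Legal
  - employee 4 (Helen): dept_id=3 -> matches Legal
  - employee 5 (Dave): dept_id=2 -> matches Product
  - employee 6 (Eli): dept_id=2 -> matches Product
  - employee 7 (Sam): dept_id=4 -> matches Sales
  - employee 8 (Frank): dept_id=4 -> matches Sales
All 8 rows appear; 1 has NULL department.

SQL:
SELECT a.name, b.name AS department
FROM employees a
LEFT JOIN departments b ON a.dept_id = b.id

Result:
name   | department
-------+-----------
Grace  | NULL      
George | Operations
Aaron  | Legal     
Helen  | Legal     
Dave   | Product   
Eli    | Product   
Sam    | Sales     
Frank  | Sales     


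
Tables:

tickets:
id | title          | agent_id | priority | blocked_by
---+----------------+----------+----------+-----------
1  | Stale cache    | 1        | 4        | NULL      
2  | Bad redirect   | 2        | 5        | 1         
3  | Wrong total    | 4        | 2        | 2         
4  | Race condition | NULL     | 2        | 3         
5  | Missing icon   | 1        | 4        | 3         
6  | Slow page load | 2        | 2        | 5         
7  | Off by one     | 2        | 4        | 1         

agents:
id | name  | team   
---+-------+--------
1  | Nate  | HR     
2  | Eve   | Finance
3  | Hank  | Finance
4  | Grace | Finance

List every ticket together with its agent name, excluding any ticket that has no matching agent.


INNER JOIN keeps only tickets rows whose agent_id matches an id in agents. Walk through each ticket:
  - ticket 1 (Stale cache): agent_id=1 -> matches Nate
  - ticket 2 (Bad redirect): agent_id=2 -> matches Eve
  - ticket 3 (Wrong total): agent_id=4 -> matches Grace
  - ticket 4 (Race condition): agent_id=NULL, no match -> dropped
  - ticket 5 (Missing icon): agent_id=1 -> matches Nate
  - ticket 6 (Slow page load): agent_id=2 -> matches Eve
  - ticket 7 (Off by one): agent_id=2 -> matches Eve
So 1 of 7 rows is dropped.

SQL:
SELECT a.title, b.name AS agent
FROM tickets a
INNER JOIN agents b ON a.agent_id = b.id

Result:
title          | agent
---------------+------
Stale cache    | Nate 
Bad redirect   | Eve  
Wrong total    | Grace
Missing icon   | Nate 
Slow page load | Eve  
Off by one     | Eve  


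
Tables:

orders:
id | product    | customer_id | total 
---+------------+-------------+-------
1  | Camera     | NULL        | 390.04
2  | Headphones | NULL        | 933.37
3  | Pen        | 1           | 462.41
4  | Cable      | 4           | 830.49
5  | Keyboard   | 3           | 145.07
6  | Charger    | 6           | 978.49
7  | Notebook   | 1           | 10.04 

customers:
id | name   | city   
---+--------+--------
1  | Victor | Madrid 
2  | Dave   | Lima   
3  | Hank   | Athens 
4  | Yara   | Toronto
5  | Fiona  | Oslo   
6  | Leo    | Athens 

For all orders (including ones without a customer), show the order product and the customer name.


LEFT JOIN keeps every row from orders (the left table); where customer_id has no match in customers, the customer columns become NULL. Walk through each order:
  - order 1 (Camera): customer_id=NULL, no match -> kept with NULL
  - order 2 (Headphones): customer_id=NULL, no match -> kept with NULL
  - order 3 (Pen): customer_id=1 -> matches Victor
  - order 4 (Cable): customer_id=4 -> matches Yara
  - order 5 (Keyboard): customer_id=3 -> matches Hank
  - order 6 (Charger): customer_id=6 -> matches Leo
  - order 7 (Notebook): customer_id=1 -> matches Victor
All 7 rows appear; 2 have NULL customer.

SQL:
SELECT a.product, b.name AS customer
FROM orders a
LEFT JOIN customers b ON a.customer_id = b.id

Result:
product    | customer
-----------+---------
Camera     | NULL    
Headphones | NULL    
Pen        | Victor  
Cable      | Yara    
Keyboard   | Hank    
Charger    | Leo     
Notebook   | Victor  
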